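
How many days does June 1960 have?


June 1960

30 days


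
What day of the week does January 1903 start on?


Target: January 1, 1903
Anchor: Jan 1, 1903. With p = 1903 - 1 = 1902: (p + p//4 - p//100 + p//400) mod 7 = (1902 + 475 - 19 + 4) mod 7 = 2362 mod 7 = 3 -> Thursday (Mon=0 ... Sun=6)
Offset from anchor: 0 days
Weekday index = (3 + 0) mod 7 = 3

Thursday


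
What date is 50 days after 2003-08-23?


Start: 2003-08-23, add 50 days
August 2003 has 31 days: 31 - 23 = 8 days to August 31 -> 42 left
September 2003 has 30 days -> 12 left
October 2003: 12 <= 31 -> lands on October 12

Result: 2003-10-12


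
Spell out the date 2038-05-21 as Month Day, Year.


ISO 2038-05-21 parses as year=2038, month=05, day=21
Month 5 -> May

May 21, 2038


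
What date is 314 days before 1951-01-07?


Start: 1951-01-07, subtract 314 days
Back 7 days from January 7 reaches December 31, 1950 -> 307 left
December 1950 has 31 days -> back to November 30, 1950 -> 276 left
November 1950 has 30 days -> back to October 31, 1950 -> 246 left
October 1950 has 31 days -> back to September 30, 1950 -> 215 left
September 1950 has 30 days -> back to August 31, 1950 -> 185 left
August 1950 has 31 days -> back to July 31, 1950 -> 154 left
July 1950 has 31 days -> back to June 30, 1950 -> 123 left
June 1950 has 30 days -> back to May 31, 1950 -> 93 left
May 1950 has 31 days -> back to April 30, 1950 -> 62 left
April 1950 has 30 days -> back to March 31, 1950 -> 32 left
March 1950 has 31 days -> back to February 28, 1950 -> 1 left
February 1950: 28 - 1 = 27 -> lands on February 27

Result: 1950-02-27


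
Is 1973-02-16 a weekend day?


Anchor: Jan 1, 1973. With p = 1973 - 1 = 1972: (p + p//4 - p//100 + p//400) mod 7 = (1972 + 493 - 19 + 4) mod 7 = 2450 mod 7 = 0 -> Monday (Mon=0 ... Sun=6)
Day of year: 47; offset = 46
Weekday index = (0 + 46) mod 7 = 4 -> Friday
Weekend days: Saturday, Sunday

No


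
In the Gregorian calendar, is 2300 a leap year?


Gregorian leap year rule: divisible by 4, but not by 100, unless also by 400.
2300 is divisible by 100 but not 400 -> not a leap year

No


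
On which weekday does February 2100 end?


February 2100 has 28 days
Anchor: Jan 1, 2100. With p = 2100 - 1 = 2099: (p + p//4 - p//100 + p//400) mod 7 = (2099 + 524 - 20 + 5) mod 7 = 2608 mod 7 = 4 -> Friday (Mon=0 ... Sun=6)
Days before February (Jan): 31; February 1 index = (4 + 31) mod 7 = 0 -> Monday
Last day offset: 28 - 1 = 27 days
Weekday index = (0 + 27) mod 7 = 6

Sunday, February 28


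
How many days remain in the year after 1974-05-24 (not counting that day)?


Day of year: 144 of 365
Remaining = 365 - 144

221 days


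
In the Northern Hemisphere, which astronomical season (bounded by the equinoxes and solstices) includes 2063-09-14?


Date: September 14
Astronomical Summer (approx.; exact equinox/solstice day varies by year): June 21 to September 21
September 14 falls within the Summer window

Summer


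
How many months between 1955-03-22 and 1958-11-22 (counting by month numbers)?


From March 1955 to November 1958
3 years * 12 = 36 months, plus 8 months = 44

44 months


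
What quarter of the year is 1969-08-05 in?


Month: August (month 8)
Q1: Jan-Mar, Q2: Apr-Jun, Q3: Jul-Sep, Q4: Oct-Dec

Q3


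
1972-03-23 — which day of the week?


Date: March 23, 1972
Anchor: Jan 1, 1972. With p = 1972 - 1 = 1971: (p + p//4 - p//100 + p//400) mod 7 = (1971 + 492 - 19 + 4) mod 7 = 2448 mod 7 = 5 -> Saturday (Mon=0 ... Sun=6)
Days before March (Jan-Feb): 60; offset = 60 + 23 - 1 = 82
Weekday index = (5 + 82) mod 7 = 3

Day of the week: Thursday


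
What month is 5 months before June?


June is month 6
6 - 5 = 1

January


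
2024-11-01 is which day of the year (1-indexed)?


Date: November 1, 2024
Days in months 1 through 10: 305
Plus 1 days in November

Day of year: 306


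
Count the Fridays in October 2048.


October 2048 has 31 days
Anchor: Jan 1, 2048. With p = 2048 - 1 = 2047: (p + p//4 - p//100 + p//400) mod 7 = (2047 + 511 - 20 + 5) mod 7 = 2543 mod 7 = 2 -> Wednesday (Mon=0 ... Sun=6)
Days before October (Jan-Sep): 274; October 1 index = (2 + 274) mod 7 = 3 -> Thursday
First Friday is October 2
Fridays: 2, 9, 16, 23, 30

5 Fridays


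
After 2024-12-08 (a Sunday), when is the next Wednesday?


Current: Sunday
Target: Wednesday
Days ahead: 3

Next Wednesday: 2024-12-11


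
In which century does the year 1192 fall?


Century = (year - 1) // 100 + 1
= (1192 - 1) // 100 + 1
= 1191 // 100 + 1
= 11 + 1

12th century


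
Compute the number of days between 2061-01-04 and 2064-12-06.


From 2061-01-04 to 2064-12-06
2061-01-04: day of year = 4
2064-12-06: days before December = 31 + 29 + 31 + 30 + 31 + 30 + 31 + 31 + 30 + 31 + 30 = 335 (2064 is a leap year); day of year = 335 + 6 = 341
Rest of 2061: 365 - 4 = 361
Full years 2062 (365), 2063 (365): 730
Total = 361 + 730 + 341 = 1432

1432 days


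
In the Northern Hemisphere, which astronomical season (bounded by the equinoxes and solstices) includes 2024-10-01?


Date: October 1
Astronomical Autumn (approx.; exact equinox/solstice day varies by year): September 22 to December 20
October 1 falls within the Autumn window

Autumn


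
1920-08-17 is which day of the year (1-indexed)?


Date: August 17, 1920
Days in months 1 through 7: 213
Plus 17 days in August

Day of year: 230


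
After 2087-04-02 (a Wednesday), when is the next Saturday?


Current: Wednesday
Target: Saturday
Days ahead: 3

Next Saturday: 2087-04-05


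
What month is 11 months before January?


January is month 1
1 - 11 = -10; wrap: -10 + 12 = 2

February


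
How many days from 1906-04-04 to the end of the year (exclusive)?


Day of year: 94 of 365
Remaining = 365 - 94

271 days


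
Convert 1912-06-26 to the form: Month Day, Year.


ISO 1912-06-26 parses as year=1912, month=06, day=26
Month 6 -> June

June 26, 1912


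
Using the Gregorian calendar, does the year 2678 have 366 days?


Gregorian leap year rule: divisible by 4, but not by 100, unless also by 400.
2678 is not divisible by 4 -> not a leap year

No


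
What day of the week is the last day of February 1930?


February 1930 has 28 days
Anchor: Jan 1, 1930. With p = 1930 - 1 = 1929: (p + p//4 - p//100 + p//400) mod 7 = (1929 + 482 - 19 + 4) mod 7 = 2396 mod 7 = 2 -> Wednesday (Mon=0 ... Sun=6)
Days before February (Jan): 31; February 1 index = (2 + 31) mod 7 = 5 -> Saturday
Last day offset: 28 - 1 = 27 days
Weekday index = (5 + 27) mod 7 = 4

Friday, February 28


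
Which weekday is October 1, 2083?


Target: October 1, 2083
Anchor: Jan 1, 2083. With p = 2083 - 1 = 2082: (p + p//4 - p//100 + p//400) mod 7 = (2082 + 520 - 20 + 5) mod 7 = 2587 mod 7 = 4 -> Friday (Mon=0 ... Sun=6)
Days before October (Jan-Sep): 273 days
Weekday index = (4 + 273) mod 7 = 4

Friday


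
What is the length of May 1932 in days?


May 1932

31 days


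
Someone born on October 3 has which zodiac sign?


Date: October 3
Conventional tropical zodiac dates: Libra from September 23 onward; Scorpio starts October 23
October 3 falls within the Libra range

Libra


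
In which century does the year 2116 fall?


Century = (year - 1) // 100 + 1
= (2116 - 1) // 100 + 1
= 2115 // 100 + 1
= 21 + 1

22nd century


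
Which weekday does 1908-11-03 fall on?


Date: November 3, 1908
Anchor: Jan 1, 1908. With p = 1908 - 1 = 1907: (p + p//4 - p//100 + p//400) mod 7 = (1907 + 476 - 19 + 4) mod 7 = 2368 mod 7 = 2 -> Wednesday (Mon=0 ... Sun=6)
Days before November (Jan-Oct): 305; offset = 305 + 3 - 1 = 307
Weekday index = (2 + 307) mod 7 = 1

Day of the week: Tuesday


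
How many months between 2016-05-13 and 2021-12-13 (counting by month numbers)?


From May 2016 to December 2021
5 years * 12 = 60 months, plus 7 months = 67

67 months


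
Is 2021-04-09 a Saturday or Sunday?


Anchor: Jan 1, 2021. With p = 2021 - 1 = 2020: (p + p//4 - p//100 + p//400) mod 7 = (2020 + 505 - 20 + 5) mod 7 = 2510 mod 7 = 4 -> Friday (Mon=0 ... Sun=6)
Day of year: 99; offset = 98
Weekday index = (4 + 98) mod 7 = 4 -> Friday
Weekend days: Saturday, Sunday

No


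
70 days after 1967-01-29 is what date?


Start: 1967-01-29, add 70 days
January 1967 has 31 days: 31 - 29 = 2 days to January 31 -> 68 left
February 1967 has 28 days -> 40 left
March 1967 has 31 days -> 9 left
April 1967: 9 <= 30 -> lands on April 9

Result: 1967-04-09


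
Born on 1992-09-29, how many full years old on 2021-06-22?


Birth: 1992-09-29
Reference: 2021-06-22
Year difference: 2021 - 1992 = 29
Birthday not yet reached in 2021, subtract 1

28 years old


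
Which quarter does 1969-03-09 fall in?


Month: March (month 3)
Q1: Jan-Mar, Q2: Apr-Jun, Q3: Jul-Sep, Q4: Oct-Dec

Q1


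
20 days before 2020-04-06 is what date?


Start: 2020-04-06, subtract 20 days
Back 6 days from April 6 reaches March 31, 2020 -> 14 left
March 2020: 31 - 14 = 17 -> lands on March 17

Result: 2020-03-17


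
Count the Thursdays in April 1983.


April 1983 has 30 days
Anchor: Jan 1, 1983. With p = 1983 - 1 = 1982: (p + p//4 - p//100 + p//400) mod 7 = (1982 + 495 - 19 + 4) mod 7 = 2462 mod 7 = 5 -> Saturday (Mon=0 ... Sun=6)
Days before April (Jan-Mar): 90; April 1 index = (5 + 90) mod 7 = 4 -> Friday
First Thursday is April 7
Thursdays: 7, 14, 21, 28

4 Thursdays


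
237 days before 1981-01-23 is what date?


Start: 1981-01-23, subtract 237 days
Back 23 days from January 23 reaches December 31, 1980 -> 214 left
December 1980 has 31 days -> back to November 30, 1980 -> 183 left
November 1980 has 30 days -> back to October 31, 1980 -> 153 left
October 1980 has 31 days -> back to September 30, 1980 -> 122 left
September 1980 has 30 days -> back to August 31, 1980 -> 92 left
August 1980 has 31 days -> back to July 31, 1980 -> 61 left
July 1980 has 31 days -> back to June 30, 1980 -> 30 left
June 1980 has 30 days -> back to May 31, 1980 -> 0 left
May 1980: 31 - 0 = 31 -> lands on May 31

Result: 1980-05-31


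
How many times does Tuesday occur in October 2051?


October 2051 has 31 days
Anchor: Jan 1, 2051. With p = 2051 - 1 = 2050: (p + p//4 - p//100 + p//400) mod 7 = (2050 + 512 - 20 + 5) mod 7 = 2547 mod 7 = 6 -> Sunday (Mon=0 ... Sun=6)
Days before October (Jan-Sep): 273; October 1 index = (6 + 273) mod 7 = 6 -> Sunday
First Tuesday is October 3
Tuesdays: 3, 10, 17, 24, 31

5 Tuesdays


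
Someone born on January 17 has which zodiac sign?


Date: January 17
Conventional tropical zodiac dates: Capricorn from December 22 onward; Aquarius starts January 20
January 17 falls within the Capricorn range

Capricorn


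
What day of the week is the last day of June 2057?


June 2057 has 30 days
Anchor: Jan 1, 2057. With p = 2057 - 1 = 2056: (p + p//4 - p//100 + p//400) mod 7 = (2056 + 514 - 20 + 5) mod 7 = 2555 mod 7 = 0 -> Monday (Mon=0 ... Sun=6)
Days before June (Jan-May): 151; June 1 index = (0 + 151) mod 7 = 4 -> Friday
Last day offset: 30 - 1 = 29 days
Weekday index = (4 + 29) mod 7 = 5

Saturday, June 30


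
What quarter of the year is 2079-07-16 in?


Month: July (month 7)
Q1: Jan-Mar, Q2: Apr-Jun, Q3: Jul-Sep, Q4: Oct-Dec

Q3


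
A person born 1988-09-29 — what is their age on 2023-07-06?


Birth: 1988-09-29
Reference: 2023-07-06
Year difference: 2023 - 1988 = 35
Birthday not yet reached in 2023, subtract 1

34 years old


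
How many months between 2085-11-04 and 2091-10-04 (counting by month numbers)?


From November 2085 to October 2091
6 years * 12 = 72 months, minus 1 month = 71

71 months


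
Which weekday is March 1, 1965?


Target: March 1, 1965
Anchor: Jan 1, 1965. With p = 1965 - 1 = 1964: (p + p//4 - p//100 + p//400) mod 7 = (1964 + 491 - 19 + 4) mod 7 = 2440 mod 7 = 4 -> Friday (Mon=0 ... Sun=6)
Days before March (Jan-Feb): 59 days
Weekday index = (4 + 59) mod 7 = 0

Monday


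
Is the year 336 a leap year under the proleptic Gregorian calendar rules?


Gregorian leap year rule: divisible by 4, but not by 100, unless also by 400.
336 is divisible by 4 but not 100 -> leap year

Yes


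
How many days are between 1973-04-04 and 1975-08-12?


From 1973-04-04 to 1975-08-12
1973-04-04: days before April = 31 + 28 + 31 = 90 (1973 is not a leap year); day of year = 90 + 4 = 94
1975-08-12: days before August = 31 + 28 + 31 + 30 + 31 + 30 + 31 = 212 (1975 is not a leap year); day of year = 212 + 12 = 224
Rest of 1973: 365 - 94 = 271
Full years 1974 (365): 365
Total = 271 + 365 + 224 = 860

860 days


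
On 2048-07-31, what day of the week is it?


Date: July 31, 2048
Anchor: Jan 1, 2048. With p = 2048 - 1 = 2047: (p + p//4 - p//100 + p//400) mod 7 = (2047 + 511 - 20 + 5) mod 7 = 2543 mod 7 = 2 -> Wednesday (Mon=0 ... Sun=6)
Days before July (Jan-Jun): 182; offset = 182 + 31 - 1 = 212
Weekday index = (2 + 212) mod 7 = 4

Day of the week: Friday


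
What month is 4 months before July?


July is month 7
7 - 4 = 3

March


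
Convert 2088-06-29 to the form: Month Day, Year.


ISO 2088-06-29 parses as year=2088, month=06, day=29
Month 6 -> June

June 29, 2088


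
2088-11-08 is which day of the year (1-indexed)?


Date: November 8, 2088
Days in months 1 through 10: 305
Plus 8 days in November

Day of year: 313


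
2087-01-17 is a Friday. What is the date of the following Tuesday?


Current: Friday
Target: Tuesday
Days ahead: 4

Next Tuesday: 2087-01-21


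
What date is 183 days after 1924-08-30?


Start: 1924-08-30, add 183 days
August 1924 has 31 days: 31 - 30 = 1 day to August 31 -> 182 left
September 1924 has 30 days -> 152 left
October 1924 has 31 days -> 121 left
November 1924 has 30 days -> 91 left
December 1924 has 31 days -> 60 left
January 1925 has 31 days -> 29 left
February 1925 has 28 days -> 1 left
March 1925: 1 <= 31 -> lands on March 1

Result: 1925-03-01


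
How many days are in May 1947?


May 1947

31 days


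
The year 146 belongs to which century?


Century = (year - 1) // 100 + 1
= (146 - 1) // 100 + 1
= 145 // 100 + 1
= 1 + 1

2nd century


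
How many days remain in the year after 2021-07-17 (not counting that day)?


Day of year: 198 of 365
Remaining = 365 - 198

167 days


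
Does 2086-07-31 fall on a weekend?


Anchor: Jan 1, 2086. With p = 2086 - 1 = 2085: (p + p//4 - p//100 + p//400) mod 7 = (2085 + 521 - 20 + 5) mod 7 = 2591 mod 7 = 1 -> Tuesday (Mon=0 ... Sun=6)
Day of year: 212; offset = 211
Weekday index = (1 + 211) mod 7 = 2 -> Wednesday
Weekend days: Saturday, Sunday

No


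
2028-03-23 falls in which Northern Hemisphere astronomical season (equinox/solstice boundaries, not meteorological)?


Date: March 23
Astronomical Spring (approx.; exact equinox/solstice day varies by year): March 20 to June 20
March 23 falls within the Spring window

Spring


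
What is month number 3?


Month 3 of 12

March


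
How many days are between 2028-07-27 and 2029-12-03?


From 2028-07-27 to 2029-12-03
2028-07-27: days before July = 31 + 29 + 31 + 30 + 31 + 30 = 182 (2028 is a leap year); day of year = 182 + 27 = 209
2029-12-03: days before December = 31 + 28 + 31 + 30 + 31 + 30 + 31 + 31 + 30 + 31 + 30 = 334 (2029 is not a leap year); day of year = 334 + 3 = 337
Rest of 2028: 366 - 209 = 157
Total = 157 + 337 = 494

494 days


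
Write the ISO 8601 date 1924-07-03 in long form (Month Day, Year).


ISO 1924-07-03 parses as year=1924, month=07, day=03
Month 7 -> July

July 3, 1924


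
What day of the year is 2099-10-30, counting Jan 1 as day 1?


Date: October 30, 2099
Days in months 1 through 9: 273
Plus 30 days in October

Day of year: 303


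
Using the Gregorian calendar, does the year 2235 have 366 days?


Gregorian leap year rule: divisible by 4, but not by 100, unless also by 400.
2235 is not divisible by 4 -> not a leap year

No


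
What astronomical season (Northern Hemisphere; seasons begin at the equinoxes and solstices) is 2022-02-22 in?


Date: February 22
Astronomical Winter (approx.; exact equinox/solstice day varies by year): December 21 to March 19
February 22 falls within the Winter window

Winter


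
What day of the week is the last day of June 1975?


June 1975 has 30 days
Anchor: Jan 1, 1975. With p = 1975 - 1 = 1974: (p + p//4 - p//100 + p//400) mod 7 = (1974 + 493 - 19 + 4) mod 7 = 2452 mod 7 = 2 -> Wednesday (Mon=0 ... Sun=6)
Days before June (Jan-May): 151; June 1 index = (2 + 151) mod 7 = 6 -> Sunday
Last day offset: 30 - 1 = 29 days
Weekday index = (6 + 29) mod 7 = 0

Monday, June 30


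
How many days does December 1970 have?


December 1970

31 days


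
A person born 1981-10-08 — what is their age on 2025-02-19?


Birth: 1981-10-08
Reference: 2025-02-19
Year difference: 2025 - 1981 = 44
Birthday not yet reached in 2025, subtract 1

43 years old


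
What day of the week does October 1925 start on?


Target: October 1, 1925
Anchor: Jan 1, 1925. With p = 1925 - 1 = 1924: (p + p//4 - p//100 + p//400) mod 7 = (1924 + 481 - 19 + 4) mod 7 = 2390 mod 7 = 3 -> Thursday (Mon=0 ... Sun=6)
Days before October (Jan-Sep): 273 days
Weekday index = (3 + 273) mod 7 = 3

Thursday


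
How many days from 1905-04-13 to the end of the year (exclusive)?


Day of year: 103 of 365
Remaining = 365 - 103

262 days


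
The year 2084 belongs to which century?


Century = (year - 1) // 100 + 1
= (2084 - 1) // 100 + 1
= 2083 // 100 + 1
= 20 + 1

21st century


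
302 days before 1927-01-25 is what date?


Start: 1927-01-25, subtract 302 days
Back 25 days from January 25 reaches December 31, 1926 -> 277 left
December 1926 has 31 days -> back to November 30, 1926 -> 246 left
November 1926 has 30 days -> back to October 31, 1926 -> 216 left
October 1926 has 31 days -> back to September 30, 1926 -> 185 left
September 1926 has 30 days -> back to August 31, 1926 -> 155 left
August 1926 has 31 days -> back to July 31, 1926 -> 124 left
July 1926 has 31 days -> back to June 30, 1926 -> 93 left
June 1926 has 30 days -> back to May 31, 1926 -> 63 left
May 1926 has 31 days -> back to April 30, 1926 -> 32 left
April 1926 has 30 days -> back to March 31, 1926 -> 2 left
March 1926: 31 - 2 = 29 -> lands on March 29

Result: 1926-03-29


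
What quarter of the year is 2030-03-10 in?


Month: March (month 3)
Q1: Jan-Mar, Q2: Apr-Jun, Q3: Jul-Sep, Q4: Oct-Dec

Q1


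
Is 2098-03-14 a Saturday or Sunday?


Anchor: Jan 1, 2098. With p = 2098 - 1 = 2097: (p + p//4 - p//100 + p//400) mod 7 = (2097 + 524 - 20 + 5) mod 7 = 2606 mod 7 = 2 -> Wednesday (Mon=0 ... Sun=6)
Day of year: 73; offset = 72
Weekday index = (2 + 72) mod 7 = 4 -> Friday
Weekend days: Saturday, Sunday

No


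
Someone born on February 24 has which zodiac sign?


Date: February 24
Conventional tropical zodiac dates: Pisces from February 19 onward; Aries starts March 21
February 24 falls within the Pisces range

Pisces


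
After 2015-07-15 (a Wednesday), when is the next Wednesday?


Current: Wednesday
Target: Wednesday
Days ahead: 7

Next Wednesday: 2015-07-22


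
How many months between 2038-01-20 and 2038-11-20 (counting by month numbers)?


From January 2038 to November 2038
0 years * 12 = 0 months, plus 10 months = 10

10 months


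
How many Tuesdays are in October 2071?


October 2071 has 31 days
Anchor: Jan 1, 2071. With p = 2071 - 1 = 2070: (p + p//4 - p//100 + p//400) mod 7 = (2070 + 517 - 20 + 5) mod 7 = 2572 mod 7 = 3 -> Thursday (Mon=0 ... Sun=6)
Days before October (Jan-Sep): 273; October 1 index = (3 + 273) mod 7 = 3 -> Thursday
First Tuesday is October 6
Tuesdays: 6, 13, 20, 27

4 Tuesdays


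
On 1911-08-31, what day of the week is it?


Date: August 31, 1911
Anchor: Jan 1, 1911. With p = 1911 - 1 = 1910: (p + p//4 - p//100 + p//400) mod 7 = (1910 + 477 - 19 + 4) mod 7 = 2372 mod 7 = 6 -> Sunday (Mon=0 ... Sun=6)
Days before August (Jan-Jul): 212; offset = 212 + 31 - 1 = 242
Weekday index = (6 + 242) mod 7 = 3

Day of the week: Thursday


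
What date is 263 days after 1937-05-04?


Start: 1937-05-04, add 263 days
May 1937 has 31 days: 31 - 4 = 27 days to May 31 -> 236 left
June 1937 has 30 days -> 206 left
July 1937 has 31 days -> 175 left
August 1937 has 31 days -> 144 left
September 1937 has 30 days -> 114 left
October 1937 has 31 days -> 83 left
November 1937 has 30 days -> 53 left
December 1937 has 31 days -> 22 left
January 1938: 22 <= 31 -> lands on January 22

Result: 1938-01-22


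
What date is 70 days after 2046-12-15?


Start: 2046-12-15, add 70 days
December 2046 has 31 days: 31 - 15 = 16 days to December 31 -> 54 left
January 2047 has 31 days -> 23 left
February 2047: 23 <= 28 -> lands on February 23

Result: 2047-02-23


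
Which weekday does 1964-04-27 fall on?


Date: April 27, 1964
Anchor: Jan 1, 1964. With p = 1964 - 1 = 1963: (p + p//4 - p//100 + p//400) mod 7 = (1963 + 490 - 19 + 4) mod 7 = 2438 mod 7 = 2 -> Wednesday (Mon=0 ... Sun=6)
Days before April (Jan-Mar): 91; offset = 91 + 27 - 1 = 117
Weekday index = (2 + 117) mod 7 = 0

Day of the week: Monday


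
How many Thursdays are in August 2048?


August 2048 has 31 days
Anchor: Jan 1, 2048. With p = 2048 - 1 = 2047: (p + p//4 - p//100 + p//400) mod 7 = (2047 + 511 - 20 + 5) mod 7 = 2543 mod 7 = 2 -> Wednesday (Mon=0 ... Sun=6)
Days before August (Jan-Jul): 213; August 1 index = (2 + 213) mod 7 = 5 -> Saturday
First Thursday is August 6
Thursdays: 6, 13, 20, 27

4 Thursdays


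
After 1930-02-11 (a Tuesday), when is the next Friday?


Current: Tuesday
Target: Friday
Days ahead: 3

Next Friday: 1930-02-14


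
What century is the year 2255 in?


Century = (year - 1) // 100 + 1
= (2255 - 1) // 100 + 1
= 2254 // 100 + 1
= 22 + 1

23rd century


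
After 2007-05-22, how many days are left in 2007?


Day of year: 142 of 365
Remaining = 365 - 142

223 days


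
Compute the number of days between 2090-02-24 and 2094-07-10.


From 2090-02-24 to 2094-07-10
2090-02-24: days before February = 31; day of year = 31 + 24 = 55
2094-07-10: days before July = 31 + 28 + 31 + 30 + 31 + 30 = 181 (2094 is not a leap year); day of year = 181 + 10 = 191
Rest of 2090: 365 - 55 = 310
Full years 2091 (365), 2092 (366), 2093 (365): 1096
Total = 310 + 1096 + 191 = 1597

1597 days


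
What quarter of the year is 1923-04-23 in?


Month: April (month 4)
Q1: Jan-Mar, Q2: Apr-Jun, Q3: Jul-Sep, Q4: Oct-Dec

Q2


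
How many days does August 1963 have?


August 1963

31 days


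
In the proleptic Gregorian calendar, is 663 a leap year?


Gregorian leap year rule: divisible by 4, but not by 100, unless also by 400.
663 is not divisible by 4 -> not a leap year

No


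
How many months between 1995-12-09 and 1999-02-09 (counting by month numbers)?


From December 1995 to February 1999
4 years * 12 = 48 months, minus 10 months = 38

38 months


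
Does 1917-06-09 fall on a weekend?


Anchor: Jan 1, 1917. With p = 1917 - 1 = 1916: (p + p//4 - p//100 + p//400) mod 7 = (1916 + 479 - 19 + 4) mod 7 = 2380 mod 7 = 0 -> Monday (Mon=0 ... Sun=6)
Day of year: 160; offset = 159
Weekday index = (0 + 159) mod 7 = 5 -> Saturday
Weekend days: Saturday, Sunday

Yes


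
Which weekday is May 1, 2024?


Target: May 1, 2024
Anchor: Jan 1, 2024. With p = 2024 - 1 = 2023: (p + p//4 - p//100 + p//400) mod 7 = (2023 + 505 - 20 + 5) mod 7 = 2513 mod 7 = 0 -> Monday (Mon=0 ... Sun=6)
Days before May (Jan-Apr): 121 days
Weekday index = (0 + 121) mod 7 = 2

Wednesday


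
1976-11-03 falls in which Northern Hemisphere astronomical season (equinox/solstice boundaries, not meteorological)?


Date: November 3
Astronomical Autumn (approx.; exact equinox/solstice day varies by year): September 22 to December 20
November 3 falls within the Autumn window

Autumn


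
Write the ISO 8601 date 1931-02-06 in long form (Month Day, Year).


ISO 1931-02-06 parses as year=1931, month=02, day=06
Month 2 -> February

February 6, 1931


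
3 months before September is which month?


September is month 9
9 - 3 = 6

June


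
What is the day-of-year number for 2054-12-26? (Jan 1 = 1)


Date: December 26, 2054
Days in months 1 through 11: 334
Plus 26 days in December

Day of year: 360


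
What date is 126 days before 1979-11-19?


Start: 1979-11-19, subtract 126 days
Back 19 days from November 19 reaches October 31, 1979 -> 107 left
October 1979 has 31 days -> back to September 30, 1979 -> 76 left
September 1979 has 30 days -> back to August 31, 1979 -> 46 left
August 1979 has 31 days -> back to July 31, 1979 -> 15 left
July 1979: 31 - 15 = 16 -> lands on July 16

Result: 1979-07-16


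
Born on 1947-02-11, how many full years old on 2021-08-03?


Birth: 1947-02-11
Reference: 2021-08-03
Year difference: 2021 - 1947 = 74

74 years old


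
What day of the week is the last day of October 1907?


October 1907 has 31 days
Anchor: Jan 1, 1907. With p = 1907 - 1 = 1906: (p + p//4 - p//100 + p//400) mod 7 = (1906 + 476 - 19 + 4) mod 7 = 2367 mod 7 = 1 -> Tuesday (Mon=0 ... Sun=6)
Days before October (Jan-Sep): 273; October 1 index = (1 + 273) mod 7 = 1 -> Tuesday
Last day offset: 31 - 1 = 30 days
Weekday index = (1 + 30) mod 7 = 3

Thursday, October 31


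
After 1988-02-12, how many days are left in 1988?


Day of year: 43 of 366
Remaining = 366 - 43

323 days


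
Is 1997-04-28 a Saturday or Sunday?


Anchor: Jan 1, 1997. With p = 1997 - 1 = 1996: (p + p//4 - p//100 + p//400) mod 7 = (1996 + 499 - 19 + 4) mod 7 = 2480 mod 7 = 2 -> Wednesday (Mon=0 ... Sun=6)
Day of year: 118; offset = 117
Weekday index = (2 + 117) mod 7 = 0 -> Monday
Weekend days: Saturday, Sunday

No


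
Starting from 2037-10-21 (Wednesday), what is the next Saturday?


Current: Wednesday
Target: Saturday
Days ahead: 3

Next Saturday: 2037-10-24


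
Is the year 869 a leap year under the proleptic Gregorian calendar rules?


Gregorian leap year rule: divisible by 4, but not by 100, unless also by 400.
869 is not divisible by 4 -> not a leap year

No


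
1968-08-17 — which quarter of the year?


Month: August (month 8)
Q1: Jan-Mar, Q2: Apr-Jun, Q3: Jul-Sep, Q4: Oct-Dec

Q3


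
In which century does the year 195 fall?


Century = (year - 1) // 100 + 1
= (195 - 1) // 100 + 1
= 194 // 100 + 1
= 1 + 1

2nd century


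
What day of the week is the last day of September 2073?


September 2073 has 30 days
Anchor: Jan 1, 2073. With p = 2073 - 1 = 2072: (p + p//4 - p//100 + p//400) mod 7 = (2072 + 518 - 20 + 5) mod 7 = 2575 mod 7 = 6 -> Sunday (Mon=0 ... Sun=6)
Days before September (Jan-Aug): 243; September 1 index = (6 + 243) mod 7 = 4 -> Friday
Last day offset: 30 - 1 = 29 days
Weekday index = (4 + 29) mod 7 = 5

Saturday, September 30


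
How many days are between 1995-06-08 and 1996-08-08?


From 1995-06-08 to 1996-08-08
1995-06-08: days before June = 31 + 28 + 31 + 30 + 31 = 151 (1995 is not a leap year); day of year = 151 + 8 = 159
1996-08-08: days before August = 31 + 29 + 31 + 30 + 31 + 30 + 31 = 213 (1996 is a leap year); day of year = 213 + 8 = 221
Rest of 1995: 365 - 159 = 206
Total = 206 + 221 = 427

427 days


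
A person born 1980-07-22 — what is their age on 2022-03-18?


Birth: 1980-07-22
Reference: 2022-03-18
Year difference: 2022 - 1980 = 42
Birthday not yet reached in 2022, subtract 1

41 years old


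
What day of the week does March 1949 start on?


Target: March 1, 1949
Anchor: Jan 1, 1949. With p = 1949 - 1 = 1948: (p + p//4 - p//100 + p//400) mod 7 = (1948 + 487 - 19 + 4) mod 7 = 2420 mod 7 = 5 -> Saturday (Mon=0 ... Sun=6)
Days before March (Jan-Feb): 59 days
Weekday index = (5 + 59) mod 7 = 1

Tuesday


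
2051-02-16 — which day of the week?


Date: February 16, 2051
Anchor: Jan 1, 2051. With p = 2051 - 1 = 2050: (p + p//4 - p//100 + p//400) mod 7 = (2050 + 512 - 20 + 5) mod 7 = 2547 mod 7 = 6 -> Sunday (Mon=0 ... Sun=6)
Days before February (Jan): 31; offset = 31 + 16 - 1 = 46
Weekday index = (6 + 46) mod 7 = 3

Day of the week: Thursday


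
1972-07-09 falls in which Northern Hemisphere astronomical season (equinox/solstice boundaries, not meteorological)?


Date: July 9
Astronomical Summer (approx.; exact equinox/solstice day varies by year): June 21 to September 21
July 9 falls within the Summer window

Summer


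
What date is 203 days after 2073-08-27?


Start: 2073-08-27, add 203 days
August 2073 has 31 days: 31 - 27 = 4 days to August 31 -> 199 left
September 2073 has 30 days -> 169 left
October 2073 has 31 days -> 138 left
November 2073 has 30 days -> 108 left
December 2073 has 31 days -> 77 left
January 2074 has 31 days -> 46 left
February 2074 has 28 days -> 18 left
March 2074: 18 <= 31 -> lands on March 18

Result: 2074-03-18


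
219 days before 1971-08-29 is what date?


Start: 1971-08-29, subtract 219 days
Back 29 days from August 29 reaches July 31, 1971 -> 190 left
July 1971 has 31 days -> back to June 30, 1971 -> 159 left
June 1971 has 30 days -> back to May 31, 1971 -> 129 left
May 1971 has 31 days -> back to April 30, 1971 -> 98 left
April 1971 has 30 days -> back to March 31, 1971 -> 68 left
March 1971 has 31 days -> back to February 28, 1971 -> 37 left
February 1971 has 28 days -> back to January 31, 1971 -> 9 left
January 1971: 31 - 9 = 22 -> lands on January 22

Result: 1971-01-22


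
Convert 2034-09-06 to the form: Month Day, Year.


ISO 2034-09-06 parses as year=2034, month=09, day=06
Month 9 -> September

September 6, 2034


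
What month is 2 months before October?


October is month 10
10 - 2 = 8

August


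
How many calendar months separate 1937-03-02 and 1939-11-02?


From March 1937 to November 1939
2 years * 12 = 24 months, plus 8 months = 32

32 months


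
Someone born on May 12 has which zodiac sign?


Date: May 12
Conventional tropical zodiac dates: Taurus from April 20 onward; Gemini starts May 21
May 12 falls within the Taurus range

Taurus


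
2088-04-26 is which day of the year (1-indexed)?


Date: April 26, 2088
Days in months 1 through 3: 91
Plus 26 days in April

Day of year: 117


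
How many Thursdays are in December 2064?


December 2064 has 31 days
Anchor: Jan 1, 2064. With p = 2064 - 1 = 2063: (p + p//4 - p//100 + p//400) mod 7 = (2063 + 515 - 20 + 5) mod 7 = 2563 mod 7 = 1 -> Tuesday (Mon=0 ... Sun=6)
Days before December (Jan-Nov): 335; December 1 index = (1 + 335) mod 7 = 0 -> Monday
First Thursday is December 4
Thursdays: 4, 11, 18, 25

4 Thursdays


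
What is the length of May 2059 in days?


May 2059

31 days


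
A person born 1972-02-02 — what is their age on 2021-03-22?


Birth: 1972-02-02
Reference: 2021-03-22
Year difference: 2021 - 1972 = 49

49 years old


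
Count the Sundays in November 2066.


November 2066 has 30 days
Anchor: Jan 1, 2066. With p = 2066 - 1 = 2065: (p + p//4 - p//100 + p//400) mod 7 = (2065 + 516 - 20 + 5) mod 7 = 2566 mod 7 = 4 -> Friday (Mon=0 ... Sun=6)
Days before November (Jan-Oct): 304; November 1 index = (4 + 304) mod 7 = 0 -> Monday
First Sunday is November 7
Sundays: 7, 14, 21, 28

4 Sundays


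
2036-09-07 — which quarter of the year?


Month: September (month 9)
Q1: Jan-Mar, Q2: Apr-Jun, Q3: Jul-Sep, Q4: Oct-Dec

Q3


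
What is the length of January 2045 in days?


January 2045

31 days


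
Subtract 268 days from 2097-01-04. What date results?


Start: 2097-01-04, subtract 268 days
Back 4 days from January 4 reaches December 31, 2096 -> 264 left
December 2096 has 31 days -> back to November 30, 2096 -> 233 left
November 2096 has 30 days -> back to October 31, 2096 -> 203 left
October 2096 has 31 days -> back to September 30, 2096 -> 172 left
September 2096 has 30 days -> back to August 31, 2096 -> 142 left
August 2096 has 31 days -> back to July 31, 2096 -> 111 left
July 2096 has 31 days -> back to June 30, 2096 -> 80 left
June 2096 has 30 days -> back to May 31, 2096 -> 50 left
May 2096 has 31 days -> back to April 30, 2096 -> 19 left
April 2096: 30 - 19 = 11 -> lands on April 11

Result: 2096-04-11


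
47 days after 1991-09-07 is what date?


Start: 1991-09-07, add 47 days
September 1991 has 30 days: 30 - 7 = 23 days to September 30 -> 24 left
October 1991: 24 <= 31 -> lands on October 24

Result: 1991-10-24


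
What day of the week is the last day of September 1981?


September 1981 has 30 days
Anchor: Jan 1, 1981. With p = 1981 - 1 = 1980: (p + p//4 - p//100 + p//400) mod 7 = (1980 + 495 - 19 + 4) mod 7 = 2460 mod 7 = 3 -> Thursday (Mon=0 ... Sun=6)
Days before September (Jan-Aug): 243; September 1 index = (3 + 243) mod 7 = 1 -> Tuesday
Last day offset: 30 - 1 = 29 days
Weekday index = (1 + 29) mod 7 = 2

Wednesday, September 30


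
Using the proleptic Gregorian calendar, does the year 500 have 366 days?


Gregorian leap year rule: divisible by 4, but not by 100, unless also by 400.
500 is divisible by 100 but not 400 -> not a leap year

No


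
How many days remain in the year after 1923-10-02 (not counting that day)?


Day of year: 275 of 365
Remaining = 365 - 275

90 days


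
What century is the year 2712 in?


Century = (year - 1) // 100 + 1
= (2712 - 1) // 100 + 1
= 2711 // 100 + 1
= 27 + 1

28th century


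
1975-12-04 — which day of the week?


Date: December 4, 1975
Anchor: Jan 1, 1975. With p = 1975 - 1 = 1974: (p + p//4 - p//100 + p//400) mod 7 = (1974 + 493 - 19 + 4) mod 7 = 2452 mod 7 = 2 -> Wednesday (Mon=0 ... Sun=6)
Days before December (Jan-Nov): 334; offset = 334 + 4 - 1 = 337
Weekday index = (2 + 337) mod 7 = 3

Day of the week: Thursday


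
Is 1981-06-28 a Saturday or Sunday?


Anchor: Jan 1, 1981. With p = 1981 - 1 = 1980: (p + p//4 - p//100 + p//400) mod 7 = (1980 + 495 - 19 + 4) mod 7 = 2460 mod 7 = 3 -> Thursday (Mon=0 ... Sun=6)
Day of year: 179; offset = 178
Weekday index = (3 + 178) mod 7 = 6 -> Sunday
Weekend days: Saturday, Sunday

Yes


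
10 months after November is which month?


November is month 11
11 + 10 = 21; wrap: 21 - 12 = 9

September


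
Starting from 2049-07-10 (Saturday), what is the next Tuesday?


Current: Saturday
Target: Tuesday
Days ahead: 3

Next Tuesday: 2049-07-13


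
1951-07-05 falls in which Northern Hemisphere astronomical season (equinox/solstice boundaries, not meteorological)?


Date: July 5
Astronomical Summer (approx.; exact equinox/solstice day varies by year): June 21 to September 21
July 5 falls within the Summer window

Summer


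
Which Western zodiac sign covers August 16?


Date: August 16
Conventional tropical zodiac dates: Leo from July 23 onward; Virgo starts August 23
August 16 falls within the Leo range

Leo


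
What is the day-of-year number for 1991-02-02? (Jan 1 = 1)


Date: February 2, 1991
Days in months 1 through 1: 31
Plus 2 days in February

Day of year: 33


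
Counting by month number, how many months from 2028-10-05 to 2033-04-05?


From October 2028 to April 2033
5 years * 12 = 60 months, minus 6 months = 54

54 months


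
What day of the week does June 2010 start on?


Target: June 1, 2010
Anchor: Jan 1, 2010. With p = 2010 - 1 = 2009: (p + p//4 - p//100 + p//400) mod 7 = (2009 + 502 - 20 + 5) mod 7 = 2496 mod 7 = 4 -> Friday (Mon=0 ... Sun=6)
Days before June (Jan-May): 151 days
Weekday index = (4 + 151) mod 7 = 1

Tuesday


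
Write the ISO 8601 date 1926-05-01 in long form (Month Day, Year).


ISO 1926-05-01 parses as year=1926, month=05, day=01
Month 5 -> May

May 1, 1926


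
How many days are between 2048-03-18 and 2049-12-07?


From 2048-03-18 to 2049-12-07
2048-03-18: days before March = 31 + 29 = 60 (2048 is a leap year); day of year = 60 + 18 = 78
2049-12-07: days before December = 31 + 28 + 31 + 30 + 31 + 30 + 31 + 31 + 30 + 31 + 30 = 334 (2049 is not a leap year); day of year = 334 + 7 = 341
Rest of 2048: 366 - 78 = 288
Total = 288 + 341 = 629

629 days


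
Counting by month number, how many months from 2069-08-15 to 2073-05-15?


From August 2069 to May 2073
4 years * 12 = 48 months, minus 3 months = 45

45 months


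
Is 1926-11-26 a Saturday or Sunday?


Anchor: Jan 1, 1926. With p = 1926 - 1 = 1925: (p + p//4 - p//100 + p//400) mod 7 = (1925 + 481 - 19 + 4) mod 7 = 2391 mod 7 = 4 -> Friday (Mon=0 ... Sun=6)
Day of year: 330; offset = 329
Weekday index = (4 + 329) mod 7 = 4 -> Friday
Weekend days: Saturday, Sunday

No


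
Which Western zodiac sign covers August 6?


Date: August 6
Conventional tropical zodiac dates: Leo from July 23 onward; Virgo starts August 23
August 6 falls within the Leo range

Leo


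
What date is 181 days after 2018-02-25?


Start: 2018-02-25, add 181 days
February 2018 has 28 days: 28 - 25 = 3 days to February 28 -> 178 left
March 2018 has 31 days -> 147 left
April 2018 has 30 days -> 117 left
May 2018 has 31 days -> 86 left
June 2018 has 30 days -> 56 left
July 2018 has 31 days -> 25 left
August 2018: 25 <= 31 -> lands on August 25

Result: 2018-08-25


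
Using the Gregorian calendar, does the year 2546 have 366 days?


Gregorian leap year rule: divisible by 4, but not by 100, unless also by 400.
2546 is not divisible by 4 -> not a leap year

No


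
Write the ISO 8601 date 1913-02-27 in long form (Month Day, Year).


ISO 1913-02-27 parses as year=1913, month=02, day=27
Month 2 -> February

February 27, 1913


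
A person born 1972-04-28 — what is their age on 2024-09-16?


Birth: 1972-04-28
Reference: 2024-09-16
Year difference: 2024 - 1972 = 52

52 years old


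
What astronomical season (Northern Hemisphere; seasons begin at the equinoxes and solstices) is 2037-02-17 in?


Date: February 17
Astronomical Winter (approx.; exact equinox/solstice day varies by year): December 21 to March 19
February 17 falls within the Winter window

Winter


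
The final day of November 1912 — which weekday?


November 1912 has 30 days
Anchor: Jan 1, 1912. With p = 1912 - 1 = 1911: (p + p//4 - p//100 + p//400) mod 7 = (1911 + 477 - 19 + 4) mod 7 = 2373 mod 7 = 0 -> Monday (Mon=0 ... Sun=6)
Days before November (Jan-Oct): 305; November 1 index = (0 + 305) mod 7 = 4 -> Friday
Last day offset: 30 - 1 = 29 days
Weekday index = (4 + 29) mod 7 = 5

Saturday, November 30


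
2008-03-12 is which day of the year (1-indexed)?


Date: March 12, 2008
Days in months 1 through 2: 60
Plus 12 days in March

Day of year: 72


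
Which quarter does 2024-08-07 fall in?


Month: August (month 8)
Q1: Jan-Mar, Q2: Apr-Jun, Q3: Jul-Sep, Q4: Oct-Dec

Q3


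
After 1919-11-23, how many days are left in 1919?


Day of year: 327 of 365
Remaining = 365 - 327

38 days


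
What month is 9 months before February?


February is month 2
2 - 9 = -7; wrap: -7 + 12 = 5

May


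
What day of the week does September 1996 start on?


Target: September 1, 1996
Anchor: Jan 1, 1996. With p = 1996 - 1 = 1995: (p + p//4 - p//100 + p//400) mod 7 = (1995 + 498 - 19 + 4) mod 7 = 2478 mod 7 = 0 -> Monday (Mon=0 ... Sun=6)
Days before September (Jan-Aug): 244 days
Weekday index = (0 + 244) mod 7 = 6

Sunday


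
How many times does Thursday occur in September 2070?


September 2070 has 30 days
Anchor: Jan 1, 2070. With p = 2070 - 1 = 2069: (p + p//4 - p//100 + p//400) mod 7 = (2069 + 517 - 20 + 5) mod 7 = 2571 mod 7 = 2 -> Wednesday (Mon=0 ... Sun=6)
Days before September (Jan-Aug): 243; September 1 index = (2 + 243) mod 7 = 0 -> Monday
First Thursday is September 4
Thursdays: 4, 11, 18, 25

4 Thursdays


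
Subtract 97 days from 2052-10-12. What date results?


Start: 2052-10-12, subtract 97 days
Back 12 days from October 12 reaches September 30, 2052 -> 85 left
September 2052 has 30 days -> back to August 31, 2052 -> 55 left
August 2052 has 31 days -> back to July 31, 2052 -> 24 left
July 2052: 31 - 24 = 7 -> lands on July 7

Result: 2052-07-07


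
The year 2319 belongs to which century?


Century = (year - 1) // 100 + 1
= (2319 - 1) // 100 + 1
= 2318 // 100 + 1
= 23 + 1

24th century
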